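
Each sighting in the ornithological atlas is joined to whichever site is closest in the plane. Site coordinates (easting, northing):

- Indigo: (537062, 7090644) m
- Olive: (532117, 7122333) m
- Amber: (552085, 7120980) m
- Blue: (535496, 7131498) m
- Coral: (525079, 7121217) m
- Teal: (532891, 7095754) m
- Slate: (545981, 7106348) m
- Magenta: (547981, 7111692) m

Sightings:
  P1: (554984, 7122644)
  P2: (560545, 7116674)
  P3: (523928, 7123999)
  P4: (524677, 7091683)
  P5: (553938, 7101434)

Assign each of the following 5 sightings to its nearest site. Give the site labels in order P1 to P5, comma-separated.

P1 → Amber (d²=11173097.00)
P2 → Amber (d²=90113236.00)
P3 → Coral (d²=9064325.00)
P4 → Teal (d²=84042837.00)
P5 → Slate (d²=87461245.00)

Amber, Amber, Coral, Teal, Slate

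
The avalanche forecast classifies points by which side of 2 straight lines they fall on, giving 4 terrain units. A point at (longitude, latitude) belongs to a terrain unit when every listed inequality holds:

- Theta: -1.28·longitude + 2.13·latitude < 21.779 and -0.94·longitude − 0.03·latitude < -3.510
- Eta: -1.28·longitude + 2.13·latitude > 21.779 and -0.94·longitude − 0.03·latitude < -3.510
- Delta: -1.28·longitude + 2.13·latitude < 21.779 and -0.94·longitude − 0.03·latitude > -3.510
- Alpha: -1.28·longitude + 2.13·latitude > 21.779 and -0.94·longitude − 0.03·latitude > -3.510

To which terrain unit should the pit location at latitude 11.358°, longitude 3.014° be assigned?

Delta

-1.28·3.014 + 2.13·11.358 = 20.335, which is < 21.779
-0.94·3.014 − 0.03·11.358 = -3.174, which is > -3.510
This sign pattern matches Delta.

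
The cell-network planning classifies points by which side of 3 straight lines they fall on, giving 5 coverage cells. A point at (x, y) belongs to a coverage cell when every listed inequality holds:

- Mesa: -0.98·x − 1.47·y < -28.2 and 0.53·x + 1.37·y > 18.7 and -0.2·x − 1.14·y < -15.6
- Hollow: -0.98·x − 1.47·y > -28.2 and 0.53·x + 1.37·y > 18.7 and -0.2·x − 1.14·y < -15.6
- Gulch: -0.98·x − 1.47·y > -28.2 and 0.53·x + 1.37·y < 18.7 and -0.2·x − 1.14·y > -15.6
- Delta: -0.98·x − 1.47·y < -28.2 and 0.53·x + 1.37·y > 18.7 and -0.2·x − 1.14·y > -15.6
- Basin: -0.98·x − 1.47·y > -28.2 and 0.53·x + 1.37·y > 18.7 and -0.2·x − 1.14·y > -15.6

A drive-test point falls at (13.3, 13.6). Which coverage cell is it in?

Mesa

-0.98·13.3 − 1.47·13.6 = -33.026, which is < -28.2
0.53·13.3 + 1.37·13.6 = 25.681, which is > 18.7
-0.2·13.3 − 1.14·13.6 = -18.164, which is < -15.6
This sign pattern matches Mesa.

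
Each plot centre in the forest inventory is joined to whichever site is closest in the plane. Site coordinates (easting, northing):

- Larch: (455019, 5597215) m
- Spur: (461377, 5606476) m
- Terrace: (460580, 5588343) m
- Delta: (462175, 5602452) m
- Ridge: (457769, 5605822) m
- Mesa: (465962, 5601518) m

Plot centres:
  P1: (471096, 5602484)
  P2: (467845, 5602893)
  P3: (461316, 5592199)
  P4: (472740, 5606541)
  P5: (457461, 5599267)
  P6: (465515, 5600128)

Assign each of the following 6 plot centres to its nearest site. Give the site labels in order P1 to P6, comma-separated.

P1 → Mesa (d²=27291112.00)
P2 → Mesa (d²=5436314.00)
P3 → Terrace (d²=15410432.00)
P4 → Mesa (d²=71171813.00)
P5 → Larch (d²=10174068.00)
P6 → Mesa (d²=2131909.00)

Mesa, Mesa, Terrace, Mesa, Larch, Mesa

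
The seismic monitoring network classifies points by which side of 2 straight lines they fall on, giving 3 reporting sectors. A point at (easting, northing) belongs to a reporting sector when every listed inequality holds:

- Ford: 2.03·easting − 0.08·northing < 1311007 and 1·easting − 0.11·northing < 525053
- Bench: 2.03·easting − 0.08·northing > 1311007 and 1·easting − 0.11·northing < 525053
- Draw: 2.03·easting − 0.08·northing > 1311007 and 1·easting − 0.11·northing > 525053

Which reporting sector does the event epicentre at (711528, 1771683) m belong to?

2.03·711528 − 0.08·1771683 = 1302667.200, which is < 1311007
1·711528 − 0.11·1771683 = 516642.870, which is < 525053
This sign pattern matches Ford.

Ford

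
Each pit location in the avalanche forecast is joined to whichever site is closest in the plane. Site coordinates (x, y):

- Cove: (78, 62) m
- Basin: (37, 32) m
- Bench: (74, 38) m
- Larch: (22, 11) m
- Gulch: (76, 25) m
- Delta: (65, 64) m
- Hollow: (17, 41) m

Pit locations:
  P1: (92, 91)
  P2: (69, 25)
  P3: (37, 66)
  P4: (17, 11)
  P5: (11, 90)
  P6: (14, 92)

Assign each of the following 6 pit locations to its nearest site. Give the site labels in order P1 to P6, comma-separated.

Cove, Gulch, Delta, Larch, Hollow, Hollow

P1 → Cove (d²=1037.00)
P2 → Gulch (d²=49.00)
P3 → Delta (d²=788.00)
P4 → Larch (d²=25.00)
P5 → Hollow (d²=2437.00)
P6 → Hollow (d²=2610.00)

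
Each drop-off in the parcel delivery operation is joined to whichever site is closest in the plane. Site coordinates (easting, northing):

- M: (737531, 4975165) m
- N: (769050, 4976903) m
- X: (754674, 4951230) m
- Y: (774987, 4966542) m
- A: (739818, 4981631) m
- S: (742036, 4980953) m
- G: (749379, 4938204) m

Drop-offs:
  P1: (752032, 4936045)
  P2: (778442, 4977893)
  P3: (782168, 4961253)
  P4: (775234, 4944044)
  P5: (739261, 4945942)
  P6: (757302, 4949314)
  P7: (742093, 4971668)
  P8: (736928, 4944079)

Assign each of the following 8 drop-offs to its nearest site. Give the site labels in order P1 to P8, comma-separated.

P1 → G (d²=11699690.00)
P2 → N (d²=89189764.00)
P3 → Y (d²=79540282.00)
P4 → X (d²=474352196.00)
P5 → G (d²=162250568.00)
P6 → X (d²=10577440.00)
P7 → M (d²=33040853.00)
P8 → G (d²=189543026.00)

G, N, Y, X, G, X, M, G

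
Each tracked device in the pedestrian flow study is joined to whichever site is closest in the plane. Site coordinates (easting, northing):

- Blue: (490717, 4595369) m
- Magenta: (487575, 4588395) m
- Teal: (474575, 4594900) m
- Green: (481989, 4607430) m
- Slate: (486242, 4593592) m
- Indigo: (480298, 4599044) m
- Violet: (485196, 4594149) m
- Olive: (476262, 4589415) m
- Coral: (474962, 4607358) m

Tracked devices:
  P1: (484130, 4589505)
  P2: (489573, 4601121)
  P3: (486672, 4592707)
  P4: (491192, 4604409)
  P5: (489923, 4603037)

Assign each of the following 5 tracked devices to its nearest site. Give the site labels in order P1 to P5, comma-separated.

Magenta, Blue, Slate, Blue, Blue

P1 → Magenta (d²=13100125.00)
P2 → Blue (d²=34394240.00)
P3 → Slate (d²=968125.00)
P4 → Blue (d²=81947225.00)
P5 → Blue (d²=59428660.00)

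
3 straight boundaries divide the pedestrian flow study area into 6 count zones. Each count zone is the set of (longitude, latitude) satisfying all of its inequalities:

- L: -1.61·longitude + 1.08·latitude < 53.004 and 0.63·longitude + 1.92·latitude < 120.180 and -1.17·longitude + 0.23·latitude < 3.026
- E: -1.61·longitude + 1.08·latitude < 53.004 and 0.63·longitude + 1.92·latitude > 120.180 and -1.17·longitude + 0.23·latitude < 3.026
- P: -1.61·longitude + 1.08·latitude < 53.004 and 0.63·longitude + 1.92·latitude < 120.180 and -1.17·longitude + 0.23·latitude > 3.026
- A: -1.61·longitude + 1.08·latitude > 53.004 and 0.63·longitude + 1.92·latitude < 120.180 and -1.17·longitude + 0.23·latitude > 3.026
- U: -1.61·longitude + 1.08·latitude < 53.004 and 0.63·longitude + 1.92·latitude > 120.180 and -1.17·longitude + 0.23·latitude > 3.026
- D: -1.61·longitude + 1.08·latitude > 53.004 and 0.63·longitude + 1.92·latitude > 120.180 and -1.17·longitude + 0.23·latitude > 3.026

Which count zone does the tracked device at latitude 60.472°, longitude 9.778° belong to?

-1.61·9.778 + 1.08·60.472 = 49.567, which is < 53.004
0.63·9.778 + 1.92·60.472 = 122.266, which is > 120.180
-1.17·9.778 + 0.23·60.472 = 2.468, which is < 3.026
This sign pattern matches E.

E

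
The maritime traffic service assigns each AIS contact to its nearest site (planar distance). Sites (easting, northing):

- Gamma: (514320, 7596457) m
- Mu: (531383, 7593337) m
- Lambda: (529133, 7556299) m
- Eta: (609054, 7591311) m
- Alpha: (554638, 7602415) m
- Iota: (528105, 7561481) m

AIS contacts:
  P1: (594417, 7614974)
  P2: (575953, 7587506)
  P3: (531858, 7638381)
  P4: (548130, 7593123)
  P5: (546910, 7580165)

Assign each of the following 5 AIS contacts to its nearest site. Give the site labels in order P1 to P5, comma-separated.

P1 → Eta (d²=774179338.00)
P2 → Alpha (d²=676607506.00)
P3 → Alpha (d²=1812481556.00)
P4 → Alpha (d²=128695328.00)
P5 → Mu (d²=414589313.00)

Eta, Alpha, Alpha, Alpha, Mu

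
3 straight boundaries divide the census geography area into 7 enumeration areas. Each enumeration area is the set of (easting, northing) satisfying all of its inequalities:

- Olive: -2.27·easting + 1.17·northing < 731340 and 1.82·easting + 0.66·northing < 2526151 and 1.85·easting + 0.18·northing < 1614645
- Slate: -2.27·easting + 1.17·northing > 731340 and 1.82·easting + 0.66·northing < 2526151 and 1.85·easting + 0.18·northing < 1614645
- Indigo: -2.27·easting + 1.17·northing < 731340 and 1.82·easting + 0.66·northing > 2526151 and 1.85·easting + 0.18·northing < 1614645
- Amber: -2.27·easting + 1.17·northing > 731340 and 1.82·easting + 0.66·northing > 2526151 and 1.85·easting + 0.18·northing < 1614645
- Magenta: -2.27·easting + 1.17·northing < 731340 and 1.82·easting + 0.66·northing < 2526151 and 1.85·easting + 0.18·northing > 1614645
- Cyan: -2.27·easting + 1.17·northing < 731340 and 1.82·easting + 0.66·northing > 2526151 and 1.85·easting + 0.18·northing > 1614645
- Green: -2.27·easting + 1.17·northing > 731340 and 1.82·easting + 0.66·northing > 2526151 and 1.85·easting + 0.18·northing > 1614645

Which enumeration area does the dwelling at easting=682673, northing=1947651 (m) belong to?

Indigo

-2.27·682673 + 1.17·1947651 = 729083.960, which is < 731340
1.82·682673 + 0.66·1947651 = 2527914.520, which is > 2526151
1.85·682673 + 0.18·1947651 = 1613522.230, which is < 1614645
This sign pattern matches Indigo.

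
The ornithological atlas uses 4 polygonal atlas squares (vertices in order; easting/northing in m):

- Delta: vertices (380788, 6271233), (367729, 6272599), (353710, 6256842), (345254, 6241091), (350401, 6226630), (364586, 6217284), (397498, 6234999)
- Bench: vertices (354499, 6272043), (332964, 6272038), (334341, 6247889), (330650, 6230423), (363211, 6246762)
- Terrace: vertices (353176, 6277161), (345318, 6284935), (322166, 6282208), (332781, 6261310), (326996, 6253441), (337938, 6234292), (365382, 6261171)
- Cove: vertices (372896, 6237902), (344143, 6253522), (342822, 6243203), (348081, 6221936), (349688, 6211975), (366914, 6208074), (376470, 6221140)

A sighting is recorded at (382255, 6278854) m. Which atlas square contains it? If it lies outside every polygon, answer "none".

Cast a ray rightward from (382255, 6278854). For each polygon, the edges (by vertex number in listed order) whose endpoints lie on opposite sides of northing = 6278854, where each meets that height, and whether that is right or left of the point:
Delta: no edge straddles that height → 0 crossings.
Bench: no edge straddles that height → 0 crossings.
Terrace: 1–2 at easting≈351464.7 (left), 3–4 at easting≈323869.6 (left) → 0 crossings.
Cove: no edge straddles that height → 0 crossings.
All counts are even, so the point lies outside every listed polygon.

none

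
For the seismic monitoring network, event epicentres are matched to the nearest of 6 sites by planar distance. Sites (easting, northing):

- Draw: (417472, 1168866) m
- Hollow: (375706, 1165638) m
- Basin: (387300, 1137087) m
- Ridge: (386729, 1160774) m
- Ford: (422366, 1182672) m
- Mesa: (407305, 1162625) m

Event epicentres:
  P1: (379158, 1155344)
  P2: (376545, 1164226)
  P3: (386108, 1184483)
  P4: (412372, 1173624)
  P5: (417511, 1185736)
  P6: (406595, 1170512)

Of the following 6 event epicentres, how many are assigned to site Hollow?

P1 → Ridge
P2 → Hollow
P3 → Hollow
P4 → Draw
P5 → Ford
P6 → Mesa
2 of the 6 go to Hollow.

2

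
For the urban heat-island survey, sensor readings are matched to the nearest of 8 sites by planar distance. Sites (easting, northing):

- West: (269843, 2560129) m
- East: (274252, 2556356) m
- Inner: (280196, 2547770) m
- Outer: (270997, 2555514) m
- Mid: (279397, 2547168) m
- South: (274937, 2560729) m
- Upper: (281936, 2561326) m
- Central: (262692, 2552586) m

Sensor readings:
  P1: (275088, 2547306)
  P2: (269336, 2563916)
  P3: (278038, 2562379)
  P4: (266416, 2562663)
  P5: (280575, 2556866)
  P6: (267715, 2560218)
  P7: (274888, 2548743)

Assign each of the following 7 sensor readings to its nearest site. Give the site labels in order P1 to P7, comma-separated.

P1 → Mid (d²=18586525.00)
P2 → West (d²=14598418.00)
P3 → South (d²=12338701.00)
P4 → West (d²=18165485.00)
P5 → Upper (d²=21743921.00)
P6 → West (d²=4536305.00)
P7 → Mid (d²=22811706.00)

Mid, West, South, West, Upper, West, Mid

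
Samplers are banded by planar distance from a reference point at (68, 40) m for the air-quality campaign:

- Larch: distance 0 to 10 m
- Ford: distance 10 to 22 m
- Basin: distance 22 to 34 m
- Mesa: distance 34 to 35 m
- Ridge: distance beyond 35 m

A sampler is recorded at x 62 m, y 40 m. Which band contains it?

Distance = √((62−68)² + (40−40)²) = √(36.000 + 0.000) = 6.000 m.
0 ≤ 6.000 < 10 → Larch.

Larch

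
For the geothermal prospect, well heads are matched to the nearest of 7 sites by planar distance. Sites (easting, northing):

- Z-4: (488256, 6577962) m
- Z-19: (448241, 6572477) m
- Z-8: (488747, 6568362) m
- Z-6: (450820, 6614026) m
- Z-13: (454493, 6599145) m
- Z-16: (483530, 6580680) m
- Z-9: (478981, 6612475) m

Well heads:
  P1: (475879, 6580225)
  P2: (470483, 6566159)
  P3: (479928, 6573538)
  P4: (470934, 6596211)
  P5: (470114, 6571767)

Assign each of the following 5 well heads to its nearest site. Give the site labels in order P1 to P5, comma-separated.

P1 → Z-16 (d²=58744826.00)
P2 → Z-8 (d²=338426905.00)
P3 → Z-16 (d²=63982568.00)
P4 → Z-13 (d²=278914837.00)
P5 → Z-16 (d²=259430625.00)

Z-16, Z-8, Z-16, Z-13, Z-16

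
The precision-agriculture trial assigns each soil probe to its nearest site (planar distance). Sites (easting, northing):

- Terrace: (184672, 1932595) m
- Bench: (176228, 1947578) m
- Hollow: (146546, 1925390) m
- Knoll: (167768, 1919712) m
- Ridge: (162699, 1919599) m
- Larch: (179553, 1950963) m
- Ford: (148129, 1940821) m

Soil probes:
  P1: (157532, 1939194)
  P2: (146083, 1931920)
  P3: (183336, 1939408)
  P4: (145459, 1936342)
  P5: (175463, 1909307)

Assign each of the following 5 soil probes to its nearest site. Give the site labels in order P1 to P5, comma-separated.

Ford, Hollow, Terrace, Ford, Knoll

P1 → Ford (d²=91063538.00)
P2 → Hollow (d²=42855269.00)
P3 → Terrace (d²=48201865.00)
P4 → Ford (d²=27190341.00)
P5 → Knoll (d²=167477050.00)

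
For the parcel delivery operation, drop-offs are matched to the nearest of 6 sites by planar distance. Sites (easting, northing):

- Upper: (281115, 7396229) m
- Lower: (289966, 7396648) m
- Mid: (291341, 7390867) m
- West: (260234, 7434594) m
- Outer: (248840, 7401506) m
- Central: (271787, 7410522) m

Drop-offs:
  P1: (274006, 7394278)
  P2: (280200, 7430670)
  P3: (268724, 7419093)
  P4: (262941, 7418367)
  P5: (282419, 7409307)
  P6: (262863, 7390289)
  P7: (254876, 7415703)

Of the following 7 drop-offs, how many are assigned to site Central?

P1 → Upper
P2 → West
P3 → Central
P4 → Central
P5 → Central
P6 → Outer
P7 → Outer
3 of the 7 go to Central.

3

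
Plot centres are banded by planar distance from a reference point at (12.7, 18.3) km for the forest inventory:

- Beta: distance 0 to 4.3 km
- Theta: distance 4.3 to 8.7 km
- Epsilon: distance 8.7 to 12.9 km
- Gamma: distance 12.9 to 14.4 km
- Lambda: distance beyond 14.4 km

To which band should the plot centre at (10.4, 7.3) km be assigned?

Distance = √((10.4−12.7)² + (7.3−18.3)²) = √(5.290 + 121.000) = 11.238 km.
8.7 ≤ 11.238 < 12.9 → Epsilon.

Epsilon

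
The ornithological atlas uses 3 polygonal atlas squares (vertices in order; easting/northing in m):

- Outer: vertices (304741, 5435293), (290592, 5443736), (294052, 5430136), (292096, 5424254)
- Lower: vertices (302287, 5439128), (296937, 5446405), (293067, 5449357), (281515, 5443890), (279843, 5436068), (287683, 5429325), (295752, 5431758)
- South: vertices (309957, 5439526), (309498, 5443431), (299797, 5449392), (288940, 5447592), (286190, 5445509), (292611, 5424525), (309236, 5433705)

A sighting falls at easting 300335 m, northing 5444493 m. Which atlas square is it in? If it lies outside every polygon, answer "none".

Cast a ray rightward from (300335, 5444493). For each polygon, the edges (by vertex number in listed order) whose endpoints lie on opposite sides of northing = 5444493, where each meets that height, and whether that is right or left of the point:
Outer: no edge straddles that height → 0 crossings.
Lower: 1–2 at easting≈298342.7 (left), 3–4 at easting≈282789.2 (left) → 0 crossings.
South: 2–3 at easting≈307769.7 (right), 5–6 at easting≈286500.9 (left) → 1 crossing.
Only South has an odd count, so the point is inside South.

South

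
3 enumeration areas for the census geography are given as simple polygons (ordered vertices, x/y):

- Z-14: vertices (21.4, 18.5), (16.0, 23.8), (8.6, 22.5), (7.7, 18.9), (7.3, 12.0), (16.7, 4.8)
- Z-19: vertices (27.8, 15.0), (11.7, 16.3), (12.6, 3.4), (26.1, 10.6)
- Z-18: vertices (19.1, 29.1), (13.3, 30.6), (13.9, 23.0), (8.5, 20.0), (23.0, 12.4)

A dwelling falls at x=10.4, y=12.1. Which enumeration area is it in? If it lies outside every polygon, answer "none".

Cast a ray rightward from (10.4, 12.1). For each polygon, the edges (by vertex number in listed order) whose endpoints lie on opposite sides of y = 12.1, where each meets that height, and whether that is right or left of the point:
Z-14: 4–5 at x≈7.31 (left), 6–1 at x≈19.20 (right) → 1 crossing.
Z-19: 2–3 at x≈11.99 (right), 4–1 at x≈26.68 (right) → 2 crossings.
Z-18: no edge straddles that height → 0 crossings.
Only Z-14 has an odd count, so the point is inside Z-14.

Z-14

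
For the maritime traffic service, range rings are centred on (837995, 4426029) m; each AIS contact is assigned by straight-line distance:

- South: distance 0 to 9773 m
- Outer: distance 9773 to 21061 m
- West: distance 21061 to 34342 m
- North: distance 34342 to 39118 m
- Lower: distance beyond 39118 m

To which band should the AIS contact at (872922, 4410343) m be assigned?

Distance = √((872922−837995)² + (4410343−4426029)²) = √(1219895329.000 + 246050596.000) = 38287.673 m.
34342 ≤ 38287.673 < 39118 → North.

North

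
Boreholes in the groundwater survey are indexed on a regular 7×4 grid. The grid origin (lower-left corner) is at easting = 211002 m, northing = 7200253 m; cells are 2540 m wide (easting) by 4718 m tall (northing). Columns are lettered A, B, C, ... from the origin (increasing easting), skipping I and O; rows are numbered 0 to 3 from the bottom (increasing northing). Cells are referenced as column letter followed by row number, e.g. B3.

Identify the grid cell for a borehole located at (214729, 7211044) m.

B2

Column index: ⌊(214729 − 211002) / 2540⌋ = ⌊1.467⌋ = 1 → column B
Row offset from origin: ⌊(7211044 − 7200253) / 4718⌋ = ⌊2.287⌋ = 2 → row 2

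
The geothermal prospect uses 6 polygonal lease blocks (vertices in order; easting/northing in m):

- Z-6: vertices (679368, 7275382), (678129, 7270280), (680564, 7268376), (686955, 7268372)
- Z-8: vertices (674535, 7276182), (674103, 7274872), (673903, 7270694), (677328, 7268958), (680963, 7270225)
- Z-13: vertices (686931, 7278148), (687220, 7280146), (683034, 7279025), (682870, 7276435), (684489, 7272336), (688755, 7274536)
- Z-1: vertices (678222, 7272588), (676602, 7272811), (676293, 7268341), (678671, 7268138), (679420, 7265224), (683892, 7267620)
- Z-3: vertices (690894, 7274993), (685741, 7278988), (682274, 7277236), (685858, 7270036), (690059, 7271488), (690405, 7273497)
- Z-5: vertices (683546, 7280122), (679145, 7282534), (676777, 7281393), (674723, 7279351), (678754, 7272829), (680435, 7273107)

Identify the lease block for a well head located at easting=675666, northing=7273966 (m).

Cast a ray rightward from (675666, 7273966). For each polygon, the edges (by vertex number in listed order) whose endpoints lie on opposite sides of northing = 7273966, where each meets that height, and whether that is right or left of the point:
Z-6: 1–2 at easting≈679024.1 (right), 4–1 at easting≈680900.6 (right) → 2 crossings.
Z-8: 2–3 at easting≈674059.6 (left), 5–1 at easting≈676926.2 (right) → 1 crossing.
Z-13: 4–5 at easting≈683845.2 (right), 5–6 at easting≈687649.7 (right) → 2 crossings.
Z-1: no edge straddles that height → 0 crossings.
Z-3: 3–4 at easting≈683901.7 (right), 6–1 at easting≈690558.3 (right) → 2 crossings.
Z-5: 4–5 at easting≈678051.3 (right), 6–1 at easting≈680815.9 (right) → 2 crossings.
Only Z-8 has an odd count, so the point is inside Z-8.

Z-8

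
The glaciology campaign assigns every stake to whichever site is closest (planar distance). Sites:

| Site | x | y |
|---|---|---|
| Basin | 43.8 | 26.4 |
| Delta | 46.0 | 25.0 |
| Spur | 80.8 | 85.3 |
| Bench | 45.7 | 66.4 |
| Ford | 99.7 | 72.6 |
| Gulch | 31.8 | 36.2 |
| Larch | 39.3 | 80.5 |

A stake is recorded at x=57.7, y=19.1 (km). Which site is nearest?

Delta

Squared distances to each site:
Basin: 246.500; Delta: 171.700; Spur: 4916.050; Bench: 2381.290; Ford: 4626.250; Gulch: 963.220; Larch: 4108.520.
Minimum at Delta.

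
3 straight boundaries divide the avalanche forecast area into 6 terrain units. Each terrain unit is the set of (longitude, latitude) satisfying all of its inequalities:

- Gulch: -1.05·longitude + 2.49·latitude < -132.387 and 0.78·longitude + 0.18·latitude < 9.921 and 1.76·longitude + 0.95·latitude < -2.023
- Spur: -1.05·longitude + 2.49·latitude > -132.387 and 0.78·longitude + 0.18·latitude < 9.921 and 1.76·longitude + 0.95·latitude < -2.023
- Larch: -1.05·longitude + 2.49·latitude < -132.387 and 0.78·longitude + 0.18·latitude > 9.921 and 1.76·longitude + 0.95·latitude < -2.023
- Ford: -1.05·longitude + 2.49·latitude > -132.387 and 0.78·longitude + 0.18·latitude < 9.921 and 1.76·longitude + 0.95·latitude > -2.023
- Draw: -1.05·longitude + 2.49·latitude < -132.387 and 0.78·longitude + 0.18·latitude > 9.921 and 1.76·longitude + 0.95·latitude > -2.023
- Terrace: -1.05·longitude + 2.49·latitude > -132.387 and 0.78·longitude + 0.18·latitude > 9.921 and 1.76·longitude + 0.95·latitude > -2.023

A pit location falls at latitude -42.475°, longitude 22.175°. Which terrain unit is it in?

-1.05·22.175 + 2.49·-42.475 = -129.047, which is > -132.387
0.78·22.175 + 0.18·-42.475 = 9.651, which is < 9.921
1.76·22.175 + 0.95·-42.475 = -1.323, which is > -2.023
This sign pattern matches Ford.

Ford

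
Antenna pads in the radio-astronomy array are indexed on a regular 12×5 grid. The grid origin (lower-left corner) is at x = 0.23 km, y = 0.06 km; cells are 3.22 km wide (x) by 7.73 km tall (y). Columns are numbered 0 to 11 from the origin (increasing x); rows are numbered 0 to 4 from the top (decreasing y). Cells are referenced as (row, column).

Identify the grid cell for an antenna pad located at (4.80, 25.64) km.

(1, 1)

Column index: ⌊(4.80 − 0.23) / 3.22⌋ = ⌊1.419⌋ = 1
Row offset from origin: ⌊(25.64 − 0.06) / 7.73⌋ = ⌊3.309⌋ = 3 → row 1 (counted from top)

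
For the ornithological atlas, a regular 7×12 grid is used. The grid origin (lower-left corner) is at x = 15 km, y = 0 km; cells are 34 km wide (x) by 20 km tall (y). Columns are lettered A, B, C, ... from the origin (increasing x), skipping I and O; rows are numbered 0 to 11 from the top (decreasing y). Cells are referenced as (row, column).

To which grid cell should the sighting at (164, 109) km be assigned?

(6, E)

Column index: ⌊(164 − 15) / 34⌋ = ⌊4.382⌋ = 4 → column E
Row offset from origin: ⌊(109 − 0) / 20⌋ = ⌊5.450⌋ = 5 → row 6 (counted from top)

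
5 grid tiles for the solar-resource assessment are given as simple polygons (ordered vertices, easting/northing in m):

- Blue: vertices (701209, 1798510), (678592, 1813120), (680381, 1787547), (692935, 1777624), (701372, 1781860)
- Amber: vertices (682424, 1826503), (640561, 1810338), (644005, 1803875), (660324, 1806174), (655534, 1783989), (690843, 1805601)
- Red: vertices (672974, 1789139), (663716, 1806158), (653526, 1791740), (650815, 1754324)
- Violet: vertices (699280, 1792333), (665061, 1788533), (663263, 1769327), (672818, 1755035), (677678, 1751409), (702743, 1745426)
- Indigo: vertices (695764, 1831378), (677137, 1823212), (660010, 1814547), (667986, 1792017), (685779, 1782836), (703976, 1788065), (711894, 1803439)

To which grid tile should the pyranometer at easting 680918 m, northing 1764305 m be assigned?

Violet

Cast a ray rightward from (680918, 1764305). For each polygon, the edges (by vertex number in listed order) whose endpoints lie on opposite sides of northing = 1764305, where each meets that height, and whether that is right or left of the point:
Blue: no edge straddles that height → 0 crossings.
Amber: no edge straddles that height → 0 crossings.
Red: 3–4 at easting≈651538.2 (left), 4–1 at easting≈657167.7 (left) → 0 crossings.
Violet: 3–4 at easting≈666620.5 (left), 6–1 at easting≈701349.2 (right) → 1 crossing.
Indigo: no edge straddles that height → 0 crossings.
Only Violet has an odd count, so the point is inside Violet.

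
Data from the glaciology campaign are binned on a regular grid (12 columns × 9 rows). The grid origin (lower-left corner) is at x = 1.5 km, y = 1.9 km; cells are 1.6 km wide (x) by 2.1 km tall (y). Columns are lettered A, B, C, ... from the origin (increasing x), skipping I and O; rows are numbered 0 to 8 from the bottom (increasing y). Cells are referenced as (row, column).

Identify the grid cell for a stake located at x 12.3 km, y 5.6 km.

(1, G)

Column index: ⌊(12.3 − 1.5) / 1.6⌋ = ⌊6.750⌋ = 6 → column G
Row offset from origin: ⌊(5.6 − 1.9) / 2.1⌋ = ⌊1.762⌋ = 1 → row 1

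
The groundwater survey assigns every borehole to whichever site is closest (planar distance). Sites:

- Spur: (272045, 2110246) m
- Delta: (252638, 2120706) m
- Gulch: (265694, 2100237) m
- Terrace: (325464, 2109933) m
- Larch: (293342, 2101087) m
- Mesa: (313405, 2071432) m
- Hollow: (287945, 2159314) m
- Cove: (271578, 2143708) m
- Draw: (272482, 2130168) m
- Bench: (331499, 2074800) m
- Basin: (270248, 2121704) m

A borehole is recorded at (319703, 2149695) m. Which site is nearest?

Squared distances to each site:
Spur: 3827508565.000; Delta: 5338076346.000; Gulch: 5363065845.000; Terrace: 1614205765.000; Larch: 3057639985.000; Mesa: 6164761973.000; Hollow: 1101095725.000; Cove: 2351859794.000; Draw: 2611126570.000; Bench: 5748406641.000; Basin: 3229293106.000.
Minimum at Hollow.

Hollow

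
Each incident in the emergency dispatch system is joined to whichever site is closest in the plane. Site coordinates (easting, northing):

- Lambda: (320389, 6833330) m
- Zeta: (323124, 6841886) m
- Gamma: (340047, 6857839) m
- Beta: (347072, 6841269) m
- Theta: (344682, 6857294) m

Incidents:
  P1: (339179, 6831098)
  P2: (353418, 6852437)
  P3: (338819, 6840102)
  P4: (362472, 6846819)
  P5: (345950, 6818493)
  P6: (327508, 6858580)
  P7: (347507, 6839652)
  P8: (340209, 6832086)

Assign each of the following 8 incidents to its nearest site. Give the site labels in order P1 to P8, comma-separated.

P1 → Beta (d²=165748690.00)
P2 → Theta (d²=99908145.00)
P3 → Beta (d²=69473898.00)
P4 → Beta (d²=267962500.00)
P5 → Beta (d²=520005060.00)
P6 → Gamma (d²=157775602.00)
P7 → Beta (d²=2803914.00)
P8 → Beta (d²=131428258.00)

Beta, Theta, Beta, Beta, Beta, Gamma, Beta, Beta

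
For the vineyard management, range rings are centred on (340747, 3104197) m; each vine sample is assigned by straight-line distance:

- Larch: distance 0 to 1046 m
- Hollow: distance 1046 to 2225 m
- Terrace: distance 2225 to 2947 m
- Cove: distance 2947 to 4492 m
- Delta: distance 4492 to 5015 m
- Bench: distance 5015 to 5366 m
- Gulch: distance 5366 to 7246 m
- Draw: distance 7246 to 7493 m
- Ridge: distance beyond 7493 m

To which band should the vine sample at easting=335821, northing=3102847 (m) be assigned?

Bench

Distance = √((335821−340747)² + (3102847−3104197)²) = √(24265476.000 + 1822500.000) = 5107.639 m.
5015 ≤ 5107.639 < 5366 → Bench.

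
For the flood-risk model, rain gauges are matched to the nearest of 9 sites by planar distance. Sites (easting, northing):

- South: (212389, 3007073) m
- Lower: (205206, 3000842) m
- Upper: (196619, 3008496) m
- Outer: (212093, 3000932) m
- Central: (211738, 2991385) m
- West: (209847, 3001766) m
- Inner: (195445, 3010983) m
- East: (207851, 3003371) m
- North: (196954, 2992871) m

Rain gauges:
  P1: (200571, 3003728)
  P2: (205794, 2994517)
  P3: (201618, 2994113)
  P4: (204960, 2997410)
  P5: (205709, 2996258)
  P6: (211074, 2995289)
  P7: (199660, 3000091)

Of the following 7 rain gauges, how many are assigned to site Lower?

5

P1 → Lower
P2 → Lower
P3 → North
P4 → Lower
P5 → Lower
P6 → Central
P7 → Lower
5 of the 7 go to Lower.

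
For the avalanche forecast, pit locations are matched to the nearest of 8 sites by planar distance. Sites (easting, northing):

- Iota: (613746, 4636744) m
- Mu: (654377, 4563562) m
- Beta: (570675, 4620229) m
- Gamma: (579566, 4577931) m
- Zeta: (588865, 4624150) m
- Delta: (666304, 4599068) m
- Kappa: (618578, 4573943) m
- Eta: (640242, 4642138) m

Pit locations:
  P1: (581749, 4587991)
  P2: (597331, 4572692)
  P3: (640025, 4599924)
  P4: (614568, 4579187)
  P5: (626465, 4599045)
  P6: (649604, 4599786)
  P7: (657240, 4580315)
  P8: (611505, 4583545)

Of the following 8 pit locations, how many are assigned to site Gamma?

P1 → Gamma
P2 → Gamma
P3 → Delta
P4 → Kappa
P5 → Kappa
P6 → Delta
P7 → Mu
P8 → Kappa
2 of the 8 go to Gamma.

2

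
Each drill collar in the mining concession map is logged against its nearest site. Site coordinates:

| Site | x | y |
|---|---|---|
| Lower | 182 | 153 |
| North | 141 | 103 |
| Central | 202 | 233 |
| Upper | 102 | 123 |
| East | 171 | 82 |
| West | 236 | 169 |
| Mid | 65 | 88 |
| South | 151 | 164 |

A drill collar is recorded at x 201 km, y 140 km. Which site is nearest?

Lower

Squared distances to each site:
Lower: 530.000; North: 4969.000; Central: 8650.000; Upper: 10090.000; East: 4264.000; West: 2066.000; Mid: 21200.000; South: 3076.000.
Minimum at Lower.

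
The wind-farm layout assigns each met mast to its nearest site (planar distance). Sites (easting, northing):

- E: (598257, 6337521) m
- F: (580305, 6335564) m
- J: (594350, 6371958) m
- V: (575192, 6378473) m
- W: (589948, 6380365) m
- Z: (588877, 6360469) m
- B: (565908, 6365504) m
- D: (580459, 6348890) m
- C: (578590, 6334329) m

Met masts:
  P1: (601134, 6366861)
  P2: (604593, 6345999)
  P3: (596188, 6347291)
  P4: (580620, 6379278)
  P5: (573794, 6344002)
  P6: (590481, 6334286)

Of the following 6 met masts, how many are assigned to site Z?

P1 → J
P2 → E
P3 → E
P4 → V
P5 → D
P6 → E
0 of the 6 go to Z.

0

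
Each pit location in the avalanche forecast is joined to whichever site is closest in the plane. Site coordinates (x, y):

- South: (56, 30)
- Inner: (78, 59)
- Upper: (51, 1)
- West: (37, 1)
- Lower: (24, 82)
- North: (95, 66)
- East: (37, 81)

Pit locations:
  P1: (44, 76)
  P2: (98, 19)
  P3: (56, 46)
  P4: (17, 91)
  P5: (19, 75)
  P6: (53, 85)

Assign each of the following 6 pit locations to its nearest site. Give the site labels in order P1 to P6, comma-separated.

East, South, South, Lower, Lower, East

P1 → East (d²=74.00)
P2 → South (d²=1885.00)
P3 → South (d²=256.00)
P4 → Lower (d²=130.00)
P5 → Lower (d²=74.00)
P6 → East (d²=272.00)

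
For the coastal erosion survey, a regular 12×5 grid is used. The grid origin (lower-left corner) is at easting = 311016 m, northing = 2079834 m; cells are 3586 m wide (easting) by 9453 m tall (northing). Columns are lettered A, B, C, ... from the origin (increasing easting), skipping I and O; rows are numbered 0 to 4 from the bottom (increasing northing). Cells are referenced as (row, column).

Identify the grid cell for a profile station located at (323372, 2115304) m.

(3, D)

Column index: ⌊(323372 − 311016) / 3586⌋ = ⌊3.446⌋ = 3 → column D
Row offset from origin: ⌊(2115304 − 2079834) / 9453⌋ = ⌊3.752⌋ = 3 → row 3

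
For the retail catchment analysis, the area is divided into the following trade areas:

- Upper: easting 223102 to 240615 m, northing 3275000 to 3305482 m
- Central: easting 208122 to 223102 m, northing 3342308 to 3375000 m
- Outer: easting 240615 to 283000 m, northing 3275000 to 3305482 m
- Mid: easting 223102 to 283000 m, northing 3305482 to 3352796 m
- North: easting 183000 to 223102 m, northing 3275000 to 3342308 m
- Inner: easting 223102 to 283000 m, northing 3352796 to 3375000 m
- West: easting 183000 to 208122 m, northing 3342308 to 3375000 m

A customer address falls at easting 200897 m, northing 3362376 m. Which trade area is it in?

The point has easting = 200897 and northing = 3362376.
Only West satisfies 183000 ≤ easting ≤ 208122 and 3342308 ≤ northing ≤ 3375000.

West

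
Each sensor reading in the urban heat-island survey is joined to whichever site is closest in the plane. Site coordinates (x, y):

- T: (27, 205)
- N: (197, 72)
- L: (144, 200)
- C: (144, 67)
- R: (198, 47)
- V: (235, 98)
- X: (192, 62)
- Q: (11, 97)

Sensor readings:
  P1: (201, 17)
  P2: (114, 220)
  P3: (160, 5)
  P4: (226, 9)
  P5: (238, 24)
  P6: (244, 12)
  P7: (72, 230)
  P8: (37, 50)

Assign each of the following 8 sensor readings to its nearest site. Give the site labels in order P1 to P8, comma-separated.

R, L, R, R, R, R, T, Q

P1 → R (d²=909.00)
P2 → L (d²=1300.00)
P3 → R (d²=3208.00)
P4 → R (d²=2228.00)
P5 → R (d²=2129.00)
P6 → R (d²=3341.00)
P7 → T (d²=2650.00)
P8 → Q (d²=2885.00)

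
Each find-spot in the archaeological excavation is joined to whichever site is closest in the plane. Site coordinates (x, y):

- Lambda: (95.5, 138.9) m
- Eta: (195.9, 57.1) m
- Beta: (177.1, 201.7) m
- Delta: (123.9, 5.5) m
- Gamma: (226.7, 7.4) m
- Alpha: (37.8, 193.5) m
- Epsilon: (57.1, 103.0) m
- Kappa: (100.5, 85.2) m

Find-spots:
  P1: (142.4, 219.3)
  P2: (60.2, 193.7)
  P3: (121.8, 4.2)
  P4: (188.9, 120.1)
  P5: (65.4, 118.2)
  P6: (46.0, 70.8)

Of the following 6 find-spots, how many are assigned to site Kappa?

0

P1 → Beta
P2 → Alpha
P3 → Delta
P4 → Eta
P5 → Epsilon
P6 → Epsilon
0 of the 6 go to Kappa.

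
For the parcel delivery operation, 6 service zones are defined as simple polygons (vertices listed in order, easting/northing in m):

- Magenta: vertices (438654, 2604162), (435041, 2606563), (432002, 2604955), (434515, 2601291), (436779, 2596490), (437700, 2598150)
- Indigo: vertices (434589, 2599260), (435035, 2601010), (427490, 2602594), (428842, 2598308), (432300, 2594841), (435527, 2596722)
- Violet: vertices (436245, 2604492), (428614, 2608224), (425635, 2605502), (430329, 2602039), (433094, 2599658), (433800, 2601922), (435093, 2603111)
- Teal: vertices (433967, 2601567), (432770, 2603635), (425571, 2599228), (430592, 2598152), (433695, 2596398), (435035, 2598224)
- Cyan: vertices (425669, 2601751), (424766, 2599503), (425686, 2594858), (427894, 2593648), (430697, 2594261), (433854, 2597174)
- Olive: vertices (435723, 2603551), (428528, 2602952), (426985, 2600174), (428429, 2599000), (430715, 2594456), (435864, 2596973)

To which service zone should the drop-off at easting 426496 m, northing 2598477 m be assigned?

Cast a ray rightward from (426496, 2598477). For each polygon, the edges (by vertex number in listed order) whose endpoints lie on opposite sides of northing = 2598477, where each meets that height, and whether that is right or left of the point:
Magenta: 4–5 at easting≈435842.0 (right), 6–1 at easting≈437751.9 (right) → 2 crossings.
Indigo: 3–4 at easting≈428788.7 (right), 6–1 at easting≈434878.4 (right) → 2 crossings.
Violet: no edge straddles that height → 0 crossings.
Teal: 3–4 at easting≈429075.4 (right), 6–1 at easting≈434954.2 (right) → 2 crossings.
Cyan: 2–3 at easting≈424969.2 (left), 6–1 at easting≈431523.9 (right) → 1 crossing.
Olive: 4–5 at easting≈428692.1 (right), 6–1 at easting≈435831.8 (right) → 2 crossings.
Only Cyan has an odd count, so the point is inside Cyan.

Cyan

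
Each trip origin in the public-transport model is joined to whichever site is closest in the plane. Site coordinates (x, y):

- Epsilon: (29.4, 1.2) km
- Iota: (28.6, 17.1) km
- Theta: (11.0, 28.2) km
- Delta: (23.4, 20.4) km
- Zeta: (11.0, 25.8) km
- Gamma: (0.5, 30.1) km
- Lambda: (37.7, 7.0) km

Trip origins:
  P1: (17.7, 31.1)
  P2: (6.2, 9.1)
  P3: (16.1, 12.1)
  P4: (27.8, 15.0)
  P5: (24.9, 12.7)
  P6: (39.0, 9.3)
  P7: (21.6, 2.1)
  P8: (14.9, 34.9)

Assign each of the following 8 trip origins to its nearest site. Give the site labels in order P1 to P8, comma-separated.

P1 → Theta (d²=53.30)
P2 → Zeta (d²=301.93)
P3 → Delta (d²=122.18)
P4 → Iota (d²=5.05)
P5 → Iota (d²=33.05)
P6 → Lambda (d²=6.98)
P7 → Epsilon (d²=61.65)
P8 → Theta (d²=60.10)

Theta, Zeta, Delta, Iota, Iota, Lambda, Epsilon, Theta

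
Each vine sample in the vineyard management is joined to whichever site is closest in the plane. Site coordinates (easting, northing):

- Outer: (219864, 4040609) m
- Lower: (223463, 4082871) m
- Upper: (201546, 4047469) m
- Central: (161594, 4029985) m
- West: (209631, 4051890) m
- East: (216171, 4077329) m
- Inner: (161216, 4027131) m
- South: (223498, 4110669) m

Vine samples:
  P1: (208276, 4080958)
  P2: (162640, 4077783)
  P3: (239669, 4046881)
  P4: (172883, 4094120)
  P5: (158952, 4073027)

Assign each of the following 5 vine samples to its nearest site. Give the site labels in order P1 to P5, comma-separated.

P1 → East (d²=75500666.00)
P2 → Central (d²=2285742920.00)
P3 → Outer (d²=431576009.00)
P4 → East (d²=2155788625.00)
P5 → Central (d²=1859593928.00)

East, Central, Outer, East, Central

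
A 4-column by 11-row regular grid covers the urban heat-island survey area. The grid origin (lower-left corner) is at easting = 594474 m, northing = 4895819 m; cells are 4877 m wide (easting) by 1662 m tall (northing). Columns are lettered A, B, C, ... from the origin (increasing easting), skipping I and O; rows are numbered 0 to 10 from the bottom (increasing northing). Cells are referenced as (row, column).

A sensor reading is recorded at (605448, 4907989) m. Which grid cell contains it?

Column index: ⌊(605448 − 594474) / 4877⌋ = ⌊2.250⌋ = 2 → column C
Row offset from origin: ⌊(4907989 − 4895819) / 1662⌋ = ⌊7.323⌋ = 7 → row 7

(7, C)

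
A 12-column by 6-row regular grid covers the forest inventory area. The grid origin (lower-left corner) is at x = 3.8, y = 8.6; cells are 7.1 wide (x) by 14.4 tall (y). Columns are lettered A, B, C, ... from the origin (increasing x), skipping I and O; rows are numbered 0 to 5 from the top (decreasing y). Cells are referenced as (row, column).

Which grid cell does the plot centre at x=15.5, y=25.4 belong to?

(4, B)

Column index: ⌊(15.5 − 3.8) / 7.1⌋ = ⌊1.648⌋ = 1 → column B
Row offset from origin: ⌊(25.4 − 8.6) / 14.4⌋ = ⌊1.167⌋ = 1 → row 4 (counted from top)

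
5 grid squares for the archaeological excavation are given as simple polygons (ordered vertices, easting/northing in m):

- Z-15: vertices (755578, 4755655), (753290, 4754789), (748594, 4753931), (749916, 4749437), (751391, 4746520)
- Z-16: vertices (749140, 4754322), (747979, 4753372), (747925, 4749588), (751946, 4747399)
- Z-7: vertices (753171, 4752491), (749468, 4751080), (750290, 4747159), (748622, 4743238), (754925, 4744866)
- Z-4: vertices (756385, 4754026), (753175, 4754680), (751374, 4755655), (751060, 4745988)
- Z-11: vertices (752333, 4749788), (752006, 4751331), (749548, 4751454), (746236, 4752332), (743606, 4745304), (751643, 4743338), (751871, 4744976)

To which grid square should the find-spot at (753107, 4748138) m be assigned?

Z-7

Cast a ray rightward from (753107, 4748138). For each polygon, the edges (by vertex number in listed order) whose endpoints lie on opposite sides of northing = 4748138, where each meets that height, and whether that is right or left of the point:
Z-15: 4–5 at easting≈750572.8 (left), 5–1 at easting≈752132.6 (left) → 0 crossings.
Z-16: 3–4 at easting≈750588.5 (left), 4–1 at easting≈751646.5 (left) → 0 crossings.
Z-7: 2–3 at easting≈750084.8 (left), 5–1 at easting≈754172.3 (right) → 1 crossing.
Z-4: 3–4 at easting≈751129.8 (left), 4–1 at easting≈752484.3 (left) → 0 crossings.
Z-11: 4–5 at easting≈744666.5 (left), 7–1 at easting≈752174.6 (left) → 0 crossings.
Only Z-7 has an odd count, so the point is inside Z-7.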